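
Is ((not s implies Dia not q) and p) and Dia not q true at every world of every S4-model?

Tableau for the negation not (((not s implies Dia not q) and p) and Dia not q):
1. not (((not s implies Dia not q) and p) and Dia not q), u
2. not Dia not q, u   [neg-and-rule on 1 (branches; this branch)]
3. q, u   [neg-Dia-rule on 2 via uRu]
Accessibility: uRu
The negation has an open branch (countermodel exists).

Not valid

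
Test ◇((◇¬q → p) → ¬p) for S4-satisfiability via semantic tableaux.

Satisfiable

1. ◇((◇¬q → p) → ¬p), 0
2. (◇¬q → p) → ¬p, 1
3. ¬p, 1
Accessibility: 0R0, 0R1, 1R1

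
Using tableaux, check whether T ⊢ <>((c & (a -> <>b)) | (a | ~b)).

Not valid

Tableau for the negation ~<>((c & (a -> <>b)) | (a | ~b)):
1. ~<>((c & (a -> <>b)) | (a | ~b)), u
2. ~((c & (a -> <>b)) | (a | ~b)), u
3. ~(c & (a -> <>b)), u
4. ~(a | ~b), u
5. ~a, u
6. b, u
7. ~c, u
Accessibility: uRu
The negation has an open branch (countermodel exists).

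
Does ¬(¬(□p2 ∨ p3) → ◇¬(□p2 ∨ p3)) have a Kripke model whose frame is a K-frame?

1. ¬(¬(□p2 ∨ p3) → ◇¬(□p2 ∨ p3)), w0
2. ¬(□p2 ∨ p3), w0   [¬→-rule on 1]
3. ¬◇¬(□p2 ∨ p3), w0   [¬→-rule on 1]
4. ¬□p2, w0   [¬∨-rule on 2]
5. ¬p3, w0   [¬∨-rule on 2]
6. ¬p2, w1   [¬□-rule on 4: fresh world w1, w0Rw1]
7. □p2 ∨ p3, w1   [¬◇-rule on 3 via w0Rw1]
8. p3, w1   [∨-rule on 7 (branches; this branch)]
Accessibility: w0Rw1

Satisfiable (open branch found)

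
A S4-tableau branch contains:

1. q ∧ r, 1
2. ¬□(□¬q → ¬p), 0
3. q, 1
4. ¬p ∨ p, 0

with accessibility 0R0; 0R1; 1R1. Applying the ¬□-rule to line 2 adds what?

a fresh world 2 with 0R2, and ¬(□¬q → ¬p) at 2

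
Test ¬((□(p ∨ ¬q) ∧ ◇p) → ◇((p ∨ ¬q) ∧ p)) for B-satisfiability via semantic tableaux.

Unsatisfiable (every branch closes)

1. ¬((□(p ∨ ¬q) ∧ ◇p) → ◇((p ∨ ¬q) ∧ p)), 0
2. □(p ∨ ¬q) ∧ ◇p, 0
3. ¬◇((p ∨ ¬q) ∧ p), 0
4. □(p ∨ ¬q), 0
5. ◇p, 0
6. ¬((p ∨ ¬q) ∧ p), 0
7. p ∨ ¬q, 0
8. ¬p, 0
9. ¬q, 0
10. p, 1
11. ¬((p ∨ ¬q) ∧ p), 1
12. p ∨ ¬q, 1
13. ¬(p ∨ ¬q), 1
14. ¬p, 1
15. q, 1
Accessibility: 0R0, 0R1, 1R0, 1R1
Branch closes: p and ¬p both at 1.
(One branch shown.) All branches close.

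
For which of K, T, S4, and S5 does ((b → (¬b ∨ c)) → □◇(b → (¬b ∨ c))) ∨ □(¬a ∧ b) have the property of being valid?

S5

S4-tableau for the negation ¬(((b → (¬b ∨ c)) → □◇(b → (¬b ∨ c))) ∨ □(¬a ∧ b)):
1. ¬(((b → (¬b ∨ c)) → □◇(b → (¬b ∨ c))) ∨ □(¬a ∧ b)), u
2. ¬((b → (¬b ∨ c)) → □◇(b → (¬b ∨ c))), u
3. ¬□(¬a ∧ b), u
4. b → (¬b ∨ c), u
5. ¬□◇(b → (¬b ∨ c)), u
6. ¬b ∨ c, u
7. c, u
8. ¬(¬a ∧ b), v
9. ¬b, v
10. ¬◇(b → (¬b ∨ c)), w
11. ¬(b → (¬b ∨ c)), w
12. b, w
13. ¬(¬b ∨ c), w
14. ¬c, w
Accessibility: uRu, uRv, uRw, vRv, wRw
Complete open branch: countermodel on an S4-frame, so not valid in S4, nor in K, T (the same frame is also a K-frame and a T-frame).
S5-tableau for the negation ¬(((b → (¬b ∨ c)) → □◇(b → (¬b ∨ c))) ∨ □(¬a ∧ b)):
1. ¬(((b → (¬b ∨ c)) → □◇(b → (¬b ∨ c))) ∨ □(¬a ∧ b)), u
2. ¬((b → (¬b ∨ c)) → □◇(b → (¬b ∨ c))), u
3. ¬□(¬a ∧ b), u
4. b → (¬b ∨ c), u
5. ¬□◇(b → (¬b ∨ c)), u
6. ¬b ∨ c, u
7. c, u
8. ¬(¬a ∧ b), v
9. ¬b, v
10. ¬◇(b → (¬b ∨ c)), w
11. ¬(b → (¬b ∨ c)), u
12. b, u
13. ¬(¬b ∨ c), u
14. ¬c, u
Accessibility: uRu, uRv, uRw, vRu, vRv, vRw, wRu, wRv, wRw
Branch closes: c and ¬c both at u.
Every branch closes (one shown): valid in S5.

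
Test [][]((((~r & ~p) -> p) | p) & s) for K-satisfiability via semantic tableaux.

1. [][]((((~r & ~p) -> p) | p) & s), u

Satisfiable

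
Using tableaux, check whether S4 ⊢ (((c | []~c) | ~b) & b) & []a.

Not valid

Tableau for the negation ~((((c | []~c) | ~b) & b) & []a):
1. ~((((c | []~c) | ~b) & b) & []a), u
2. ~[]a, u
3. ~a, v
Accessibility: uRu, uRv, vRv
The negation has an open branch (countermodel exists).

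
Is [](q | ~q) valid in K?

Yes, valid

Tableau for the negation ~[](q | ~q):
1. ~[](q | ~q), 0
2. ~(q | ~q), 1   [~[]-rule on 1: fresh world 1, 0R1]
3. ~q, 1   [~|-rule on 2]
4. q, 1   [~|-rule on 2]
Accessibility: 0R1
Branch closes: q and ~q both at 1.
Every branch of the negation's tableau closes; the branch above is one of them.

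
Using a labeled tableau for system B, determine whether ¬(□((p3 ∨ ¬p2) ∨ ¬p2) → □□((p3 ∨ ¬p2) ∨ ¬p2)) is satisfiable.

Yes, satisfiable

1. ¬(□((p3 ∨ ¬p2) ∨ ¬p2) → □□((p3 ∨ ¬p2) ∨ ¬p2)), 0
2. □((p3 ∨ ¬p2) ∨ ¬p2), 0   [¬→-rule on 1]
3. ¬□□((p3 ∨ ¬p2) ∨ ¬p2), 0   [¬→-rule on 1]
4. (p3 ∨ ¬p2) ∨ ¬p2, 0   [□-rule on 2 via 0R0]
5. ¬p2, 0   [∨-rule on 4 (branches; this branch)]
6. ¬□((p3 ∨ ¬p2) ∨ ¬p2), 1   [¬□-rule on 3: fresh world 1, 0R1]
7. (p3 ∨ ¬p2) ∨ ¬p2, 1   [□-rule on 2 via 0R1]
8. ¬p2, 1   [∨-rule on 7 (branches; this branch)]
9. ¬((p3 ∨ ¬p2) ∨ ¬p2), 2   [¬□-rule on 6: fresh world 2, 1R2]
10. ¬(p3 ∨ ¬p2), 2   [¬∨-rule on 9]
11. p2, 2   [¬∨-rule on 9]
12. ¬p3, 2   [¬∨-rule on 10]
Accessibility: 0R0, 0R1, 1R0, 1R1, 1R2, 2R1, 2R2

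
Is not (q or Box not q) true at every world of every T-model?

Tableau for the negation q or Box not q:
1. q or Box not q, 0
2. Box not q, 0
3. not q, 0
Accessibility: 0R0
The negation has an open branch (countermodel exists).

Not valid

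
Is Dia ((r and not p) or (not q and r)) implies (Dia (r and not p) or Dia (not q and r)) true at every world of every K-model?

Valid in K

Tableau for the negation not (Dia ((r and not p) or (not q and r)) implies (Dia (r and not p) or Dia (not q and r))):
1. not (Dia ((r and not p) or (not q and r)) implies (Dia (r and not p) or Dia (not q and r))), 0
2. Dia ((r and not p) or (not q and r)), 0
3. not (Dia (r and not p) or Dia (not q and r)), 0
4. not Dia (r and not p), 0
5. not Dia (not q and r), 0
6. (r and not p) or (not q and r), 1
7. not (r and not p), 1
8. not (not q and r), 1
9. not q and r, 1
10. not q, 1
11. r, 1
12. p, 1
13. not r, 1
Accessibility: 0R1
Branch closes: r and not r both at 1.
Every branch of the negation's tableau closes; the branch above is one of them.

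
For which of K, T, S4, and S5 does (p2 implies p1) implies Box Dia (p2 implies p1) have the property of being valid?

S5

S5-tableau for the negation not ((p2 implies p1) implies Box Dia (p2 implies p1)):
1. not ((p2 implies p1) implies Box Dia (p2 implies p1)), 0
2. p2 implies p1, 0
3. not Box Dia (p2 implies p1), 0
4. p1, 0
5. not Dia (p2 implies p1), 1
6. not (p2 implies p1), 0
7. p2, 0
8. not p1, 0
Accessibility: 0R0, 0R1, 1R0, 1R1
Branch closes: p1 and not p1 both at 0.
Every branch closes (one shown): valid in S5.
S4-tableau for the negation not ((p2 implies p1) implies Box Dia (p2 implies p1)):
1. not ((p2 implies p1) implies Box Dia (p2 implies p1)), 0
2. p2 implies p1, 0
3. not Box Dia (p2 implies p1), 0
4. p1, 0
5. not Dia (p2 implies p1), 1
6. not (p2 implies p1), 1
7. p2, 1
8. not p1, 1
Accessibility: 0R0, 0R1, 1R1
Complete open branch: countermodel on an S4-frame, so not valid in S4, nor in K, T (the same frame is also a K-frame and a T-frame).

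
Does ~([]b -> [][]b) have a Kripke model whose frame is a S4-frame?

1. ~([]b -> [][]b), w0
2. []b, w0   [~->-rule on 1]
3. ~[][]b, w0   [~->-rule on 1]
4. b, w0   [[]-rule on 2 via w0Rw0]
5. ~[]b, w1   [~[]-rule on 3: fresh world w1, w0Rw1]
6. b, w1   [[]-rule on 2 via w0Rw1]
7. ~b, w2   [~[]-rule on 5: fresh world w2, w1Rw2]
8. b, w2   [[]-rule on 2 via w0Rw2]
Accessibility: w0Rw0, w0Rw1, w0Rw2, w1Rw1, w1Rw2, w2Rw2
Branch closes: b and ~b both at w2.
Every branch closes; the branch above is one of them.

Unsatisfiable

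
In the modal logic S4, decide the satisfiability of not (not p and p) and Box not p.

Satisfiable (open branch found)

1. not (not p and p) and Box not p, w0
2. not (not p and p), w0
3. Box not p, w0
4. not p, w0
Accessibility: w0Rw0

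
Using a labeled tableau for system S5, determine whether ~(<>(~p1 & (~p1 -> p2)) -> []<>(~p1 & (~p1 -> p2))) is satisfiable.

1. ~(<>(~p1 & (~p1 -> p2)) -> []<>(~p1 & (~p1 -> p2))), u
2. <>(~p1 & (~p1 -> p2)), u   [~->-rule on 1]
3. ~[]<>(~p1 & (~p1 -> p2)), u   [~->-rule on 1]
4. ~p1 & (~p1 -> p2), v   [<>-rule on 2: fresh world v, uRv]
5. ~p1, v   [&-rule on 4]
6. ~p1 -> p2, v   [&-rule on 4]
7. p2, v   [->-rule on 6 (branches; this branch)]
8. ~<>(~p1 & (~p1 -> p2)), w   [~[]-rule on 3: fresh world w, uRw]
9. ~(~p1 & (~p1 -> p2)), u   [~<>-rule on 8 via wRu]
10. ~(~p1 & (~p1 -> p2)), v   [~<>-rule on 8 via wRv]
11. ~(~p1 & (~p1 -> p2)), w   [~<>-rule on 8 via wRw]
12. ~(~p1 -> p2), u   [~&-rule on 9 (branches; this branch)]
13. ~p1, u   [~->-rule on 12]
14. ~p2, u   [~->-rule on 12]
15. ~(~p1 -> p2), v   [~&-rule on 10 (branches; this branch)]
16. ~p2, v   [~->-rule on 15]
Accessibility: uRu, uRv, uRw, vRu, vRv, vRw, wRu, wRv, wRw
Branch closes: p2 and ~p2 both at v.
Every branch closes; the branch above is one of them.

Unsatisfiable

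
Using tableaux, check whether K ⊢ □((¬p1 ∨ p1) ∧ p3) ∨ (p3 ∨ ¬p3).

Valid

Tableau for the negation ¬(□((¬p1 ∨ p1) ∧ p3) ∨ (p3 ∨ ¬p3)):
1. ¬(□((¬p1 ∨ p1) ∧ p3) ∨ (p3 ∨ ¬p3)), u
2. ¬□((¬p1 ∨ p1) ∧ p3), u   [¬∨-rule on 1]
3. ¬(p3 ∨ ¬p3), u   [¬∨-rule on 1]
4. ¬p3, u   [¬∨-rule on 3]
5. p3, u   [¬∨-rule on 3]
Branch closes: p3 and ¬p3 both at u.
All branches of the negation close; one closing branch shown above.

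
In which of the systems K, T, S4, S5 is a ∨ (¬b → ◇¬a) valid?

T-tableau for the negation ¬(a ∨ (¬b → ◇¬a)):
1. ¬(a ∨ (¬b → ◇¬a)), u
2. ¬a, u   [¬∨-rule on 1]
3. ¬(¬b → ◇¬a), u   [¬∨-rule on 1]
4. ¬b, u   [¬→-rule on 3]
5. ¬◇¬a, u   [¬→-rule on 3]
6. a, u   [¬◇-rule on 5 via uRu]
Accessibility: uRu
Branch closes: a and ¬a both at u.
Every branch closes (one shown): valid in T, hence also in S4, S5 (every theorem of T is a theorem of S4 and S5).
K-tableau for the negation ¬(a ∨ (¬b → ◇¬a)):
1. ¬(a ∨ (¬b → ◇¬a)), u
2. ¬a, u   [¬∨-rule on 1]
3. ¬(¬b → ◇¬a), u   [¬∨-rule on 1]
4. ¬b, u   [¬→-rule on 3]
5. ¬◇¬a, u   [¬→-rule on 3]
Complete open branch: countermodel on a K-frame, so not valid in K.

T, S4, S5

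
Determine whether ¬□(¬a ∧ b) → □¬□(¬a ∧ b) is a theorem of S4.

Invalid (countermodel exists)

Tableau for the negation ¬(¬□(¬a ∧ b) → □¬□(¬a ∧ b)):
1. ¬(¬□(¬a ∧ b) → □¬□(¬a ∧ b)), u
2. ¬□(¬a ∧ b), u
3. ¬□¬□(¬a ∧ b), u
4. ¬(¬a ∧ b), v
5. ¬b, v
6. □(¬a ∧ b), w
7. ¬a ∧ b, w
8. ¬a, w
9. b, w
Accessibility: uRu, uRv, uRw, vRv, wRw
The negation has an open branch (countermodel exists).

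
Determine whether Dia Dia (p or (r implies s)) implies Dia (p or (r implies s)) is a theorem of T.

Tableau for the negation not (Dia Dia (p or (r implies s)) implies Dia (p or (r implies s))):
1. not (Dia Dia (p or (r implies s)) implies Dia (p or (r implies s))), u
2. Dia Dia (p or (r implies s)), u   [neg-implies-rule on 1]
3. not Dia (p or (r implies s)), u   [neg-implies-rule on 1]
4. not (p or (r implies s)), u   [neg-Dia-rule on 3 via uRu]
5. not p, u   [neg-or-rule on 4]
6. not (r implies s), u   [neg-or-rule on 4]
7. r, u   [neg-implies-rule on 6]
8. not s, u   [neg-implies-rule on 6]
9. Dia (p or (r implies s)), v   [Dia-rule on 2: fresh world v, uRv]
10. not (p or (r implies s)), v   [neg-Dia-rule on 3 via uRv]
11. not p, v   [neg-or-rule on 10]
12. not (r implies s), v   [neg-or-rule on 10]
13. r, v   [neg-implies-rule on 12]
14. not s, v   [neg-implies-rule on 12]
15. p or (r implies s), w   [Dia-rule on 9: fresh world w, vRw]
16. r implies s, w   [or-rule on 15 (branches; this branch)]
17. s, w   [implies-rule on 16 (branches; this branch)]
Accessibility: uRu, uRv, vRv, vRw, wRw
The negation has an open branch (countermodel exists).

No, not valid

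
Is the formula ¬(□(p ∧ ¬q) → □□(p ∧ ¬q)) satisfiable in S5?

Unsatisfiable

1. ¬(□(p ∧ ¬q) → □□(p ∧ ¬q)), u
2. □(p ∧ ¬q), u
3. ¬□□(p ∧ ¬q), u
4. p ∧ ¬q, u
5. p, u
6. ¬q, u
7. ¬□(p ∧ ¬q), v
8. p ∧ ¬q, v
9. p, v
10. ¬q, v
11. ¬(p ∧ ¬q), w
12. p ∧ ¬q, w
13. p, w
14. ¬q, w
15. q, w
Accessibility: uRu, uRv, uRw, vRu, vRv, vRw, wRu, wRv, wRw
Branch closes: q and ¬q both at w.
(One branch shown.) All branches close.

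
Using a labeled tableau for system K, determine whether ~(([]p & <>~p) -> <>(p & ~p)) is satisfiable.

1. ~(([]p & <>~p) -> <>(p & ~p)), w0
2. []p & <>~p, w0   [~->-rule on 1]
3. ~<>(p & ~p), w0   [~->-rule on 1]
4. []p, w0   [&-rule on 2]
5. <>~p, w0   [&-rule on 2]
6. ~p, w1   [<>-rule on 5: fresh world w1, w0Rw1]
7. ~(p & ~p), w1   [~<>-rule on 3 via w0Rw1]
8. p, w1   [[]-rule on 4 via w0Rw1]
Accessibility: w0Rw1
Branch closes: p and ~p both at w1.
Every branch closes; the branch above is one of them.

Unsatisfiable (every branch closes)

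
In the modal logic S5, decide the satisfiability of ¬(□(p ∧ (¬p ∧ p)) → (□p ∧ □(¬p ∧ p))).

1. ¬(□(p ∧ (¬p ∧ p)) → (□p ∧ □(¬p ∧ p))), 0
2. □(p ∧ (¬p ∧ p)), 0   [¬→-rule on 1]
3. ¬(□p ∧ □(¬p ∧ p)), 0   [¬→-rule on 1]
4. p ∧ (¬p ∧ p), 0   [□-rule on 2 via 0R0]
5. p, 0   [∧-rule on 4]
6. ¬p ∧ p, 0   [∧-rule on 4]
7. ¬p, 0   [∧-rule on 6]
Accessibility: 0R0
Branch closes: p and ¬p both at 0.
(One branch shown.) All branches close.

No, unsatisfiable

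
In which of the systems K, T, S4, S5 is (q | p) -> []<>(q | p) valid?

S5

S5-tableau for the negation ~((q | p) -> []<>(q | p)):
1. ~((q | p) -> []<>(q | p)), 0
2. q | p, 0
3. ~[]<>(q | p), 0
4. p, 0
5. ~<>(q | p), 1
6. ~(q | p), 0
7. ~q, 0
8. ~p, 0
Accessibility: 0R0, 0R1, 1R0, 1R1
Branch closes: p and ~p both at 0.
Every branch closes (one shown): valid in S5.
S4-tableau for the negation ~((q | p) -> []<>(q | p)):
1. ~((q | p) -> []<>(q | p)), 0
2. q | p, 0
3. ~[]<>(q | p), 0
4. p, 0
5. ~<>(q | p), 1
6. ~(q | p), 1
7. ~q, 1
8. ~p, 1
Accessibility: 0R0, 0R1, 1R1
Complete open branch: countermodel on an S4-frame, so not valid in S4, nor in K, T (the same frame is also a K-frame and a T-frame).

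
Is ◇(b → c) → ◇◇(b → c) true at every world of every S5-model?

Valid in S5

Tableau for the negation ¬(◇(b → c) → ◇◇(b → c)):
1. ¬(◇(b → c) → ◇◇(b → c)), 0
2. ◇(b → c), 0
3. ¬◇◇(b → c), 0
4. ¬◇(b → c), 0
5. ¬(b → c), 0
6. b, 0
7. ¬c, 0
8. b → c, 1
9. ¬◇(b → c), 1
10. ¬(b → c), 1
11. b, 1
12. ¬c, 1
13. c, 1
Accessibility: 0R0, 0R1, 1R0, 1R1
Branch closes: c and ¬c both at 1.
Every branch of the negation's tableau closes; the branch above is one of them.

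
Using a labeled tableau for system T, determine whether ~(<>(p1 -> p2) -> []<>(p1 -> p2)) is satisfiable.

Yes, satisfiable

1. ~(<>(p1 -> p2) -> []<>(p1 -> p2)), w0
2. <>(p1 -> p2), w0
3. ~[]<>(p1 -> p2), w0
4. p1 -> p2, w1
5. p2, w1
6. ~<>(p1 -> p2), w2
7. ~(p1 -> p2), w2
8. p1, w2
9. ~p2, w2
Accessibility: w0Rw0, w0Rw1, w0Rw2, w1Rw1, w2Rw2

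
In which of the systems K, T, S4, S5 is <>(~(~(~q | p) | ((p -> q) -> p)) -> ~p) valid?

T, S4, S5

K-tableau for the negation ~<>(~(~(~q | p) | ((p -> q) -> p)) -> ~p):
1. ~<>(~(~(~q | p) | ((p -> q) -> p)) -> ~p), u
Complete open branch: countermodel on a K-frame, so not valid in K.
T-tableau for the negation ~<>(~(~(~q | p) | ((p -> q) -> p)) -> ~p):
1. ~<>(~(~(~q | p) | ((p -> q) -> p)) -> ~p), u
2. ~(~(~(~q | p) | ((p -> q) -> p)) -> ~p), u
3. ~(~(~q | p) | ((p -> q) -> p)), u
4. p, u
5. ~q | p, u
6. ~((p -> q) -> p), u
7. p -> q, u
8. ~p, u
Accessibility: uRu
Branch closes: p and ~p both at u.
Every branch closes (one shown): valid in T, hence also in S4, S5 (every theorem of T is a theorem of S4 and S5).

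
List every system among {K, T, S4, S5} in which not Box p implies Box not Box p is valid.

S5

S4-tableau for the negation not (not Box p implies Box not Box p):
1. not (not Box p implies Box not Box p), w0
2. not Box p, w0   [neg-implies-rule on 1]
3. not Box not Box p, w0   [neg-implies-rule on 1]
4. not p, w1   [neg-Box-rule on 2: fresh world w1, w0Rw1]
5. Box p, w2   [neg-Box-rule on 3: fresh world w2, w0Rw2]
6. p, w2   [Box-rule on 5 via w2Rw2]
Accessibility: w0Rw0, w0Rw1, w0Rw2, w1Rw1, w2Rw2
Complete open branch: countermodel on an S4-frame, so not valid in S4, nor in K, T (the same frame is also a K-frame and a T-frame).
S5-tableau for the negation not (not Box p implies Box not Box p):
1. not (not Box p implies Box not Box p), w0
2. not Box p, w0   [neg-implies-rule on 1]
3. not Box not Box p, w0   [neg-implies-rule on 1]
4. not p, w1   [neg-Box-rule on 2: fresh world w1, w0Rw1]
5. Box p, w2   [neg-Box-rule on 3: fresh world w2, w0Rw2]
6. p, w0   [Box-rule on 5 via w2Rw0]
7. p, w1   [Box-rule on 5 via w2Rw1]
Accessibility: w0Rw0, w0Rw1, w0Rw2, w1Rw0, w1Rw1, w1Rw2, w2Rw0, w2Rw1, w2Rw2
Branch closes: p and not p both at w1.
Every branch closes (one shown): valid in S5.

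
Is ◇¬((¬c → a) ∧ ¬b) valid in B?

Tableau for the negation ¬◇¬((¬c → a) ∧ ¬b):
1. ¬◇¬((¬c → a) ∧ ¬b), u
2. (¬c → a) ∧ ¬b, u   [¬◇-rule on 1 via uRu]
3. ¬c → a, u   [∧-rule on 2]
4. ¬b, u   [∧-rule on 2]
5. a, u   [→-rule on 3 (branches; this branch)]
Accessibility: uRu
The negation has an open branch (countermodel exists).

No, not valid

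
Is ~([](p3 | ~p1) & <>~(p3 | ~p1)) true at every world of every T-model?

Yes, valid

Tableau for the negation [](p3 | ~p1) & <>~(p3 | ~p1):
1. [](p3 | ~p1) & <>~(p3 | ~p1), u
2. [](p3 | ~p1), u
3. <>~(p3 | ~p1), u
4. p3 | ~p1, u
5. ~p1, u
6. ~(p3 | ~p1), v
7. ~p3, v
8. p1, v
9. p3 | ~p1, v
10. ~p1, v
Accessibility: uRu, uRv, vRv
Branch closes: p1 and ~p1 both at v.
Every branch of the negation's tableau closes; the branch above is one of them.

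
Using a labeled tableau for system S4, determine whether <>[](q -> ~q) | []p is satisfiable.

Satisfiable

1. <>[](q -> ~q) | []p, w0
2. []p, w0
3. p, w0
Accessibility: w0Rw0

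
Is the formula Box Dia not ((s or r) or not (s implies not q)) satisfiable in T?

Satisfiable (open branch found)

1. Box Dia not ((s or r) or not (s implies not q)), w0
2. Dia not ((s or r) or not (s implies not q)), w0
3. not ((s or r) or not (s implies not q)), w1
4. not (s or r), w1
5. s implies not q, w1
6. not s, w1
7. not r, w1
8. Dia not ((s or r) or not (s implies not q)), w1
9. not q, w1
10. not ((s or r) or not (s implies not q)), w2
11. not (s or r), w2
12. s implies not q, w2
13. not s, w2
14. not r, w2
15. not q, w2
Accessibility: w0Rw0, w0Rw1, w1Rw1, w1Rw2, w2Rw2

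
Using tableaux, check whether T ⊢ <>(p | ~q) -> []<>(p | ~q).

Tableau for the negation ~(<>(p | ~q) -> []<>(p | ~q)):
1. ~(<>(p | ~q) -> []<>(p | ~q)), u
2. <>(p | ~q), u
3. ~[]<>(p | ~q), u
4. p | ~q, v
5. ~q, v
6. ~<>(p | ~q), w
7. ~(p | ~q), w
8. ~p, w
9. q, w
Accessibility: uRu, uRv, uRw, vRv, wRw
The negation has an open branch (countermodel exists).

No, not valid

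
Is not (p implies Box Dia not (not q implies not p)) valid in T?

Not valid

Tableau for the negation p implies Box Dia not (not q implies not p):
1. p implies Box Dia not (not q implies not p), 0
2. Box Dia not (not q implies not p), 0
3. Dia not (not q implies not p), 0
4. not (not q implies not p), 1
5. not q, 1
6. p, 1
7. Dia not (not q implies not p), 1
8. not (not q implies not p), 2
9. not q, 2
10. p, 2
Accessibility: 0R0, 0R1, 1R1, 1R2, 2R2
The negation has an open branch (countermodel exists).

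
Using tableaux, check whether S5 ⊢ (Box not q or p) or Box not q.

No, not valid

Tableau for the negation not ((Box not q or p) or Box not q):
1. not ((Box not q or p) or Box not q), 0
2. not (Box not q or p), 0
3. not Box not q, 0
4. not p, 0
5. q, 1
Accessibility: 0R0, 0R1, 1R0, 1R1
The negation has an open branch (countermodel exists).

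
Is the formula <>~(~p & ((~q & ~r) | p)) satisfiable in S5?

Satisfiable (open branch found)

1. <>~(~p & ((~q & ~r) | p)), w0
2. ~(~p & ((~q & ~r) | p)), w1   [<>-rule on 1: fresh world w1, w0Rw1]
3. ~((~q & ~r) | p), w1   [~&-rule on 2 (branches; this branch)]
4. ~(~q & ~r), w1   [~|-rule on 3]
5. ~p, w1   [~|-rule on 3]
6. r, w1   [~&-rule on 4 (branches; this branch)]
Accessibility: w0Rw0, w0Rw1, w1Rw0, w1Rw1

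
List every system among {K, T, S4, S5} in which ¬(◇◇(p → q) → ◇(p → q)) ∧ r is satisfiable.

K, T

S4-tableau for the formula:
1. ¬(◇◇(p → q) → ◇(p → q)) ∧ r, 0
2. ¬(◇◇(p → q) → ◇(p → q)), 0   [∧-rule on 1]
3. r, 0   [∧-rule on 1]
4. ◇◇(p → q), 0   [¬→-rule on 2]
5. ¬◇(p → q), 0   [¬→-rule on 2]
6. ¬(p → q), 0   [¬◇-rule on 5 via 0R0]
7. p, 0   [¬→-rule on 6]
8. ¬q, 0   [¬→-rule on 6]
9. ◇(p → q), 1   [◇-rule on 4: fresh world 1, 0R1]
10. ¬(p → q), 1   [¬◇-rule on 5 via 0R1]
11. p, 1   [¬→-rule on 10]
12. ¬q, 1   [¬→-rule on 10]
13. p → q, 2   [◇-rule on 9: fresh world 2, 1R2]
14. ¬(p → q), 2   [¬◇-rule on 5 via 0R2]
15. p, 2   [¬→-rule on 14]
16. ¬q, 2   [¬→-rule on 14]
17. q, 2   [→-rule on 13 (branches; this branch)]
Accessibility: 0R0, 0R1, 0R2, 1R1, 1R2, 2R2
Branch closes: q and ¬q both at 2.
Every branch closes (one shown): unsatisfiable in S4, hence also in S5 (every S5-frame is an S4-frame).
T-tableau for the formula:
1. ¬(◇◇(p → q) → ◇(p → q)) ∧ r, 0
2. ¬(◇◇(p → q) → ◇(p → q)), 0   [∧-rule on 1]
3. r, 0   [∧-rule on 1]
4. ◇◇(p → q), 0   [¬→-rule on 2]
5. ¬◇(p → q), 0   [¬→-rule on 2]
6. ¬(p → q), 0   [¬◇-rule on 5 via 0R0]
7. p, 0   [¬→-rule on 6]
8. ¬q, 0   [¬→-rule on 6]
9. ◇(p → q), 1   [◇-rule on 4: fresh world 1, 0R1]
10. ¬(p → q), 1   [¬◇-rule on 5 via 0R1]
11. p, 1   [¬→-rule on 10]
12. ¬q, 1   [¬→-rule on 10]
13. p → q, 2   [◇-rule on 9: fresh world 2, 1R2]
14. q, 2   [→-rule on 13 (branches; this branch)]
Accessibility: 0R0, 0R1, 1R1, 1R2, 2R2
Complete open branch: satisfiable in T, hence also in K (this T-model is also a K-model).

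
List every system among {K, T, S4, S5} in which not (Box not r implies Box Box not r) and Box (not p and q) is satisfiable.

T-tableau for the formula:
1. not (Box not r implies Box Box not r) and Box (not p and q), u
2. not (Box not r implies Box Box not r), u
3. Box (not p and q), u
4. Box not r, u
5. not Box Box not r, u
6. not p and q, u
7. not p, u
8. q, u
9. not r, u
10. not Box not r, v
11. not p and q, v
12. not p, v
13. q, v
14. not r, v
15. r, w
Accessibility: uRu, uRv, vRv, vRw, wRw
Complete open branch: satisfiable in T, hence also in K (this T-model is also a K-model).
S4-tableau for the formula:
1. not (Box not r implies Box Box not r) and Box (not p and q), u
2. not (Box not r implies Box Box not r), u
3. Box (not p and q), u
4. Box not r, u
5. not Box Box not r, u
6. not p and q, u
7. not p, u
8. q, u
9. not r, u
10. not Box not r, v
11. not p and q, v
12. not p, v
13. q, v
14. not r, v
15. r, w
16. not p and q, w
17. not p, w
18. q, w
19. not r, w
Accessibility: uRu, uRv, uRw, vRv, vRw, wRw
Branch closes: r and not r both at w.
Every branch closes (one shown): unsatisfiable in S4, hence also in S5 (every S5-frame is an S4-frame).

K, T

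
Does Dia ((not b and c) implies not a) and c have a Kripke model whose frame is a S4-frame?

1. Dia ((not b and c) implies not a) and c, w0
2. Dia ((not b and c) implies not a), w0   [and-rule on 1]
3. c, w0   [and-rule on 1]
4. (not b and c) implies not a, w1   [Dia-rule on 2: fresh world w1, w0Rw1]
5. not a, w1   [implies-rule on 4 (branches; this branch)]
Accessibility: w0Rw0, w0Rw1, w1Rw1

Satisfiable (open branch found)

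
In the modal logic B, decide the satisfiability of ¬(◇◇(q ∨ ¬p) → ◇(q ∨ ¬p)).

1. ¬(◇◇(q ∨ ¬p) → ◇(q ∨ ¬p)), w0
2. ◇◇(q ∨ ¬p), w0
3. ¬◇(q ∨ ¬p), w0
4. ¬(q ∨ ¬p), w0
5. ¬q, w0
6. p, w0
7. ◇(q ∨ ¬p), w1
8. ¬(q ∨ ¬p), w1
9. ¬q, w1
10. p, w1
11. q ∨ ¬p, w2
12. ¬p, w2
Accessibility: w0Rw0, w0Rw1, w1Rw0, w1Rw1, w1Rw2, w2Rw1, w2Rw2

Satisfiable (open branch found)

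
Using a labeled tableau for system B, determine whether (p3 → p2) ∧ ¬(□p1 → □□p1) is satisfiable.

1. (p3 → p2) ∧ ¬(□p1 → □□p1), 0
2. p3 → p2, 0
3. ¬(□p1 → □□p1), 0
4. □p1, 0
5. ¬□□p1, 0
6. p1, 0
7. p2, 0
8. ¬□p1, 1
9. p1, 1
10. ¬p1, 2
Accessibility: 0R0, 0R1, 1R0, 1R1, 1R2, 2R1, 2R2

Satisfiable (open branch found)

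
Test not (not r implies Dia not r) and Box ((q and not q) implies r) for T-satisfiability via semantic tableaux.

Unsatisfiable

1. not (not r implies Dia not r) and Box ((q and not q) implies r), w0
2. not (not r implies Dia not r), w0
3. Box ((q and not q) implies r), w0
4. not r, w0
5. not Dia not r, w0
6. (q and not q) implies r, w0
7. r, w0
Accessibility: w0Rw0
Branch closes: r and not r both at w0.
Every branch closes; the branch above is one of them.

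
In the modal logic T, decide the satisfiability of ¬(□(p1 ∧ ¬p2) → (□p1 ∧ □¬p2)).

Unsatisfiable (every branch closes)

1. ¬(□(p1 ∧ ¬p2) → (□p1 ∧ □¬p2)), 0
2. □(p1 ∧ ¬p2), 0   [¬→-rule on 1]
3. ¬(□p1 ∧ □¬p2), 0   [¬→-rule on 1]
4. p1 ∧ ¬p2, 0   [□-rule on 2 via 0R0]
5. p1, 0   [∧-rule on 4]
6. ¬p2, 0   [∧-rule on 4]
7. ¬□¬p2, 0   [¬∧-rule on 3 (branches; this branch)]
8. p2, 1   [¬□-rule on 7: fresh world 1, 0R1]
9. p1 ∧ ¬p2, 1   [□-rule on 2 via 0R1]
10. p1, 1   [∧-rule on 9]
11. ¬p2, 1   [∧-rule on 9]
Accessibility: 0R0, 0R1, 1R1
Branch closes: p2 and ¬p2 both at 1.
(One branch shown.) All branches close.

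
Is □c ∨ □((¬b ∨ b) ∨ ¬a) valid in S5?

Tableau for the negation ¬(□c ∨ □((¬b ∨ b) ∨ ¬a)):
1. ¬(□c ∨ □((¬b ∨ b) ∨ ¬a)), 0
2. ¬□c, 0   [¬∨-rule on 1]
3. ¬□((¬b ∨ b) ∨ ¬a), 0   [¬∨-rule on 1]
4. ¬c, 1   [¬□-rule on 2: fresh world 1, 0R1]
5. ¬((¬b ∨ b) ∨ ¬a), 2   [¬□-rule on 3: fresh world 2, 0R2]
6. ¬(¬b ∨ b), 2   [¬∨-rule on 5]
7. a, 2   [¬∨-rule on 5]
8. b, 2   [¬∨-rule on 6]
9. ¬b, 2   [¬∨-rule on 6]
Accessibility: 0R0, 0R1, 0R2, 1R0, 1R1, 1R2, 2R0, 2R1, 2R2
Branch closes: b and ¬b both at 2.
All branches of the negation close; one closing branch shown above.

Yes, valid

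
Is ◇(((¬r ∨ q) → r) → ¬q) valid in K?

Invalid (countermodel exists)

Tableau for the negation ¬◇(((¬r ∨ q) → r) → ¬q):
1. ¬◇(((¬r ∨ q) → r) → ¬q), u
The negation has an open branch (countermodel exists).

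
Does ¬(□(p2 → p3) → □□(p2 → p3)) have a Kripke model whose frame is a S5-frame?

1. ¬(□(p2 → p3) → □□(p2 → p3)), w0
2. □(p2 → p3), w0
3. ¬□□(p2 → p3), w0
4. p2 → p3, w0
5. p3, w0
6. ¬□(p2 → p3), w1
7. p2 → p3, w1
8. p3, w1
9. ¬(p2 → p3), w2
10. p2, w2
11. ¬p3, w2
12. p2 → p3, w2
13. p3, w2
Accessibility: w0Rw0, w0Rw1, w0Rw2, w1Rw0, w1Rw1, w1Rw2, w2Rw0, w2Rw1, w2Rw2
Branch closes: p3 and ¬p3 both at w2.
Every branch closes; the branch above is one of them.

Unsatisfiable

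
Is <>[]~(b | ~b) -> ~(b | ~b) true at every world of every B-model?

Valid

Tableau for the negation ~(<>[]~(b | ~b) -> ~(b | ~b)):
1. ~(<>[]~(b | ~b) -> ~(b | ~b)), 0
2. <>[]~(b | ~b), 0
3. b | ~b, 0
4. ~b, 0
5. []~(b | ~b), 1
6. ~(b | ~b), 0
7. b, 0
Accessibility: 0R0, 0R1, 1R0, 1R1
Branch closes: b and ~b both at 0.
Every branch of the negation's tableau closes; the branch above is one of them.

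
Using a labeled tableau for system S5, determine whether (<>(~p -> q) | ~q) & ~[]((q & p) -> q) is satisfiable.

No, unsatisfiable

1. (<>(~p -> q) | ~q) & ~[]((q & p) -> q), w0
2. <>(~p -> q) | ~q, w0   [&-rule on 1]
3. ~[]((q & p) -> q), w0   [&-rule on 1]
4. ~q, w0   [|-rule on 2 (branches; this branch)]
5. ~((q & p) -> q), w1   [~[]-rule on 3: fresh world w1, w0Rw1]
6. q & p, w1   [~->-rule on 5]
7. ~q, w1   [~->-rule on 5]
8. q, w1   [&-rule on 6]
9. p, w1   [&-rule on 6]
Accessibility: w0Rw0, w0Rw1, w1Rw0, w1Rw1
Branch closes: q and ~q both at w1.
All branches of the tableau close; one closing branch shown above.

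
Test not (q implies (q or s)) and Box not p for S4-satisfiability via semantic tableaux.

Unsatisfiable (every branch closes)

1. not (q implies (q or s)) and Box not p, w0
2. not (q implies (q or s)), w0
3. Box not p, w0
4. q, w0
5. not (q or s), w0
6. not q, w0
7. not s, w0
Accessibility: w0Rw0
Branch closes: q and not q both at w0.
Every branch closes; the branch above is one of them.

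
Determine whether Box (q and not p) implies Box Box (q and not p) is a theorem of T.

No, not valid

Tableau for the negation not (Box (q and not p) implies Box Box (q and not p)):
1. not (Box (q and not p) implies Box Box (q and not p)), 0
2. Box (q and not p), 0
3. not Box Box (q and not p), 0
4. q and not p, 0
5. q, 0
6. not p, 0
7. not Box (q and not p), 1
8. q and not p, 1
9. q, 1
10. not p, 1
11. not (q and not p), 2
12. p, 2
Accessibility: 0R0, 0R1, 1R1, 1R2, 2R2
The negation has an open branch (countermodel exists).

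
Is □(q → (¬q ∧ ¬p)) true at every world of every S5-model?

Tableau for the negation ¬□(q → (¬q ∧ ¬p)):
1. ¬□(q → (¬q ∧ ¬p)), u
2. ¬(q → (¬q ∧ ¬p)), v
3. q, v
4. ¬(¬q ∧ ¬p), v
5. p, v
Accessibility: uRu, uRv, vRu, vRv
The negation has an open branch (countermodel exists).

No, not valid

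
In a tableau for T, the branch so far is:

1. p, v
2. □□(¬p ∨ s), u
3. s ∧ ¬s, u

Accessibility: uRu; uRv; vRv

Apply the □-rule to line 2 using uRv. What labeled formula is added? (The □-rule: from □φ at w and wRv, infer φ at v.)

□(¬p ∨ s), v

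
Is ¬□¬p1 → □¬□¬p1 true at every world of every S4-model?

Tableau for the negation ¬(¬□¬p1 → □¬□¬p1):
1. ¬(¬□¬p1 → □¬□¬p1), w0
2. ¬□¬p1, w0
3. ¬□¬□¬p1, w0
4. p1, w1
5. □¬p1, w2
6. ¬p1, w2
Accessibility: w0Rw0, w0Rw1, w0Rw2, w1Rw1, w2Rw2
The negation has an open branch (countermodel exists).

Not valid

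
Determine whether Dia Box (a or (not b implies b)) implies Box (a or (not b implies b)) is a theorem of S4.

Tableau for the negation not (Dia Box (a or (not b implies b)) implies Box (a or (not b implies b))):
1. not (Dia Box (a or (not b implies b)) implies Box (a or (not b implies b))), u
2. Dia Box (a or (not b implies b)), u
3. not Box (a or (not b implies b)), u
4. Box (a or (not b implies b)), v
5. a or (not b implies b), v
6. not b implies b, v
7. b, v
8. not (a or (not b implies b)), w
9. not a, w
10. not (not b implies b), w
11. not b, w
Accessibility: uRu, uRv, uRw, vRv, wRw
The negation has an open branch (countermodel exists).

No, not valid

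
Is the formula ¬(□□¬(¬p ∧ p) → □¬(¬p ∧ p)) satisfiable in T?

1. ¬(□□¬(¬p ∧ p) → □¬(¬p ∧ p)), w0
2. □□¬(¬p ∧ p), w0
3. ¬□¬(¬p ∧ p), w0
4. □¬(¬p ∧ p), w0
5. ¬(¬p ∧ p), w0
6. ¬p, w0
7. ¬p ∧ p, w1
8. ¬p, w1
9. p, w1
Accessibility: w0Rw0, w0Rw1, w1Rw1
Branch closes: p and ¬p both at w1.
All branches of the tableau close; one closing branch shown above.

No, unsatisfiable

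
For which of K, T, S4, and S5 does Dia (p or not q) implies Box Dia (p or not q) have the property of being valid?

S5

S4-tableau for the negation not (Dia (p or not q) implies Box Dia (p or not q)):
1. not (Dia (p or not q) implies Box Dia (p or not q)), w0
2. Dia (p or not q), w0
3. not Box Dia (p or not q), w0
4. p or not q, w1
5. not q, w1
6. not Dia (p or not q), w2
7. not (p or not q), w2
8. not p, w2
9. q, w2
Accessibility: w0Rw0, w0Rw1, w0Rw2, w1Rw1, w2Rw2
Complete open branch: countermodel on an S4-frame, so not valid in S4, nor in K, T (the same frame is also a K-frame and a T-frame).
S5-tableau for the negation not (Dia (p or not q) implies Box Dia (p or not q)):
1. not (Dia (p or not q) implies Box Dia (p or not q)), w0
2. Dia (p or not q), w0
3. not Box Dia (p or not q), w0
4. p or not q, w1
5. not q, w1
6. not Dia (p or not q), w2
7. not (p or not q), w0
8. not p, w0
9. q, w0
10. not (p or not q), w1
11. not p, w1
12. q, w1
Accessibility: w0Rw0, w0Rw1, w0Rw2, w1Rw0, w1Rw1, w1Rw2, w2Rw0, w2Rw1, w2Rw2
Branch closes: q and not q both at w1.
Every branch closes (one shown): valid in S5.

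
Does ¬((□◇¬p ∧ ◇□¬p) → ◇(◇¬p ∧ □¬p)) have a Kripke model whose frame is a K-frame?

No, unsatisfiable

1. ¬((□◇¬p ∧ ◇□¬p) → ◇(◇¬p ∧ □¬p)), u
2. □◇¬p ∧ ◇□¬p, u   [¬→-rule on 1]
3. ¬◇(◇¬p ∧ □¬p), u   [¬→-rule on 1]
4. □◇¬p, u   [∧-rule on 2]
5. ◇□¬p, u   [∧-rule on 2]
6. □¬p, v   [◇-rule on 5: fresh world v, uRv]
7. ¬(◇¬p ∧ □¬p), v   [¬◇-rule on 3 via uRv]
8. ◇¬p, v   [□-rule on 4 via uRv]
9. ¬□¬p, v   [¬∧-rule on 7 (branches; this branch)]
10. ¬p, w   [◇-rule on 8: fresh world w, vRw]
11. p, x   [¬□-rule on 9: fresh world x, vRx]
12. ¬p, x   [□-rule on 6 via vRx]
Accessibility: uRv, vRw, vRx
Branch closes: p and ¬p both at x.
(One branch shown.) All branches close.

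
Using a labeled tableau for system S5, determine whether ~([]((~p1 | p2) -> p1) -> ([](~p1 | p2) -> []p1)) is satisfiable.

Unsatisfiable (every branch closes)

1. ~([]((~p1 | p2) -> p1) -> ([](~p1 | p2) -> []p1)), w0
2. []((~p1 | p2) -> p1), w0   [~->-rule on 1]
3. ~([](~p1 | p2) -> []p1), w0   [~->-rule on 1]
4. [](~p1 | p2), w0   [~->-rule on 3]
5. ~[]p1, w0   [~->-rule on 3]
6. (~p1 | p2) -> p1, w0   [[]-rule on 2 via w0Rw0]
7. ~p1 | p2, w0   [[]-rule on 4 via w0Rw0]
8. p1, w0   [->-rule on 6 (branches; this branch)]
9. p2, w0   [|-rule on 7 (branches; this branch)]
10. ~p1, w1   [~[]-rule on 5: fresh world w1, w0Rw1]
11. (~p1 | p2) -> p1, w1   [[]-rule on 2 via w0Rw1]
12. ~p1 | p2, w1   [[]-rule on 4 via w0Rw1]
13. ~(~p1 | p2), w1   [->-rule on 11 (branches; this branch)]
14. p1, w1   [~|-rule on 13]
15. ~p2, w1   [~|-rule on 13]
Accessibility: w0Rw0, w0Rw1, w1Rw0, w1Rw1
Branch closes: p1 and ~p1 both at w1.
(One branch shown.) All branches close.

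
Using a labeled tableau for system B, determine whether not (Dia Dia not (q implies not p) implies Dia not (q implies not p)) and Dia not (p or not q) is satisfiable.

1. not (Dia Dia not (q implies not p) implies Dia not (q implies not p)) and Dia not (p or not q), 0
2. not (Dia Dia not (q implies not p) implies Dia not (q implies not p)), 0
3. Dia not (p or not q), 0
4. Dia Dia not (q implies not p), 0
5. not Dia not (q implies not p), 0
6. q implies not p, 0
7. not p, 0
8. not (p or not q), 1
9. not p, 1
10. q, 1
11. q implies not p, 1
12. Dia not (q implies not p), 2
13. q implies not p, 2
14. not p, 2
15. not (q implies not p), 3
16. q, 3
17. p, 3
Accessibility: 0R0, 0R1, 0R2, 1R0, 1R1, 2R0, 2R2, 2R3, 3R2, 3R3

Satisfiable (open branch found)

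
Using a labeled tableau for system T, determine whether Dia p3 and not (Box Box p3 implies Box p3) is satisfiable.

No, unsatisfiable

1. Dia p3 and not (Box Box p3 implies Box p3), w0
2. Dia p3, w0
3. not (Box Box p3 implies Box p3), w0
4. Box Box p3, w0
5. not Box p3, w0
6. Box p3, w0
7. p3, w0
8. p3, w1
9. Box p3, w1
10. not p3, w2
11. Box p3, w2
12. p3, w2
Accessibility: w0Rw0, w0Rw1, w0Rw2, w1Rw1, w2Rw2
Branch closes: p3 and not p3 both at w2.
Every branch closes; the branch above is one of them.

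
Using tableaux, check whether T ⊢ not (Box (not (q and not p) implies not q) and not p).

Tableau for the negation Box (not (q and not p) implies not q) and not p:
1. Box (not (q and not p) implies not q) and not p, w0
2. Box (not (q and not p) implies not q), w0
3. not p, w0
4. not (q and not p) implies not q, w0
5. not q, w0
Accessibility: w0Rw0
The negation has an open branch (countermodel exists).

Not valid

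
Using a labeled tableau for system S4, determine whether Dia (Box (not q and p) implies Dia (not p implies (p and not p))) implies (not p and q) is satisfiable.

1. Dia (Box (not q and p) implies Dia (not p implies (p and not p))) implies (not p and q), u
2. not p and q, u
3. not p, u
4. q, u
Accessibility: uRu

Satisfiable (open branch found)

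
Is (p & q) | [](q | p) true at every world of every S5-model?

Tableau for the negation ~((p & q) | [](q | p)):
1. ~((p & q) | [](q | p)), 0
2. ~(p & q), 0
3. ~[](q | p), 0
4. ~q, 0
5. ~(q | p), 1
6. ~q, 1
7. ~p, 1
Accessibility: 0R0, 0R1, 1R0, 1R1
The negation has an open branch (countermodel exists).

Not valid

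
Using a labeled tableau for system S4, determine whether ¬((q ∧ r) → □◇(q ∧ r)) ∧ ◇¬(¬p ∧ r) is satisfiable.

Satisfiable (open branch found)

1. ¬((q ∧ r) → □◇(q ∧ r)) ∧ ◇¬(¬p ∧ r), u
2. ¬((q ∧ r) → □◇(q ∧ r)), u
3. ◇¬(¬p ∧ r), u
4. q ∧ r, u
5. ¬□◇(q ∧ r), u
6. q, u
7. r, u
8. ¬(¬p ∧ r), v
9. ¬r, v
10. ¬◇(q ∧ r), w
11. ¬(q ∧ r), w
12. ¬r, w
Accessibility: uRu, uRv, uRw, vRv, wRw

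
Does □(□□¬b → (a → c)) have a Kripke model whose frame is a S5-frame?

1. □(□□¬b → (a → c)), u
2. □□¬b → (a → c), u   [□-rule on 1 via uRu]
3. a → c, u   [→-rule on 2 (branches; this branch)]
4. c, u   [→-rule on 3 (branches; this branch)]
Accessibility: uRu

Yes, satisfiable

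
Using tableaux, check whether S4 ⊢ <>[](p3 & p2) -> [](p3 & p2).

Tableau for the negation ~(<>[](p3 & p2) -> [](p3 & p2)):
1. ~(<>[](p3 & p2) -> [](p3 & p2)), 0
2. <>[](p3 & p2), 0
3. ~[](p3 & p2), 0
4. [](p3 & p2), 1
5. p3 & p2, 1
6. p3, 1
7. p2, 1
8. ~(p3 & p2), 2
9. ~p2, 2
Accessibility: 0R0, 0R1, 0R2, 1R1, 2R2
The negation has an open branch (countermodel exists).

No, not valid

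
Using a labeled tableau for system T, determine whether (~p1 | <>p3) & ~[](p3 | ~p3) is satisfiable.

1. (~p1 | <>p3) & ~[](p3 | ~p3), w0
2. ~p1 | <>p3, w0
3. ~[](p3 | ~p3), w0
4. <>p3, w0
5. ~(p3 | ~p3), w1
6. ~p3, w1
7. p3, w1
Accessibility: w0Rw0, w0Rw1, w1Rw1
Branch closes: p3 and ~p3 both at w1.
Every branch closes; the branch above is one of them.

Unsatisfiable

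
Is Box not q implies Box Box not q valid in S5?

Tableau for the negation not (Box not q implies Box Box not q):
1. not (Box not q implies Box Box not q), w0
2. Box not q, w0
3. not Box Box not q, w0
4. not q, w0
5. not Box not q, w1
6. not q, w1
7. q, w2
8. not q, w2
Accessibility: w0Rw0, w0Rw1, w0Rw2, w1Rw0, w1Rw1, w1Rw2, w2Rw0, w2Rw1, w2Rw2
Branch closes: q and not q both at w2.
Every branch of the negation's tableau closes; the branch above is one of them.

Yes, valid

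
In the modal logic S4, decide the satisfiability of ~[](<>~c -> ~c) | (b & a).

1. ~[](<>~c -> ~c) | (b & a), u
2. b & a, u
3. b, u
4. a, u
Accessibility: uRu

Yes, satisfiable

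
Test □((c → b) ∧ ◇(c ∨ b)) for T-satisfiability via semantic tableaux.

Satisfiable (open branch found)

1. □((c → b) ∧ ◇(c ∨ b)), u
2. (c → b) ∧ ◇(c ∨ b), u
3. c → b, u
4. ◇(c ∨ b), u
5. b, u
6. c ∨ b, v
7. (c → b) ∧ ◇(c ∨ b), v
8. c → b, v
9. ◇(c ∨ b), v
10. b, v
11. c ∨ b, w
12. b, w
Accessibility: uRu, uRv, vRv, vRw, wRw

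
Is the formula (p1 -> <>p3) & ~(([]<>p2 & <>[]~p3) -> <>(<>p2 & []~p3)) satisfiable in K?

Unsatisfiable (every branch closes)

1. (p1 -> <>p3) & ~(([]<>p2 & <>[]~p3) -> <>(<>p2 & []~p3)), w0
2. p1 -> <>p3, w0
3. ~(([]<>p2 & <>[]~p3) -> <>(<>p2 & []~p3)), w0
4. []<>p2 & <>[]~p3, w0
5. ~<>(<>p2 & []~p3), w0
6. []<>p2, w0
7. <>[]~p3, w0
8. <>p3, w0
9. []~p3, w1
10. ~(<>p2 & []~p3), w1
11. <>p2, w1
12. ~[]~p3, w1
13. p3, w2
14. ~(<>p2 & []~p3), w2
15. <>p2, w2
16. ~[]~p3, w2
17. p2, w3
18. ~p3, w3
19. p3, w4
20. ~p3, w4
Accessibility: w0Rw1, w0Rw2, w1Rw3, w1Rw4
Branch closes: p3 and ~p3 both at w4.
Every branch closes; the branch above is one of them.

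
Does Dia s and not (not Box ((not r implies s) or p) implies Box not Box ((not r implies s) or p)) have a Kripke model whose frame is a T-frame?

1. Dia s and not (not Box ((not r implies s) or p) implies Box not Box ((not r implies s) or p)), 0
2. Dia s, 0
3. not (not Box ((not r implies s) or p) implies Box not Box ((not r implies s) or p)), 0
4. not Box ((not r implies s) or p), 0
5. not Box not Box ((not r implies s) or p), 0
6. s, 1
7. not ((not r implies s) or p), 2
8. not (not r implies s), 2
9. not p, 2
10. not r, 2
11. not s, 2
12. Box ((not r implies s) or p), 3
13. (not r implies s) or p, 3
14. p, 3
Accessibility: 0R0, 0R1, 0R2, 0R3, 1R1, 2R2, 3R3

Satisfiable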